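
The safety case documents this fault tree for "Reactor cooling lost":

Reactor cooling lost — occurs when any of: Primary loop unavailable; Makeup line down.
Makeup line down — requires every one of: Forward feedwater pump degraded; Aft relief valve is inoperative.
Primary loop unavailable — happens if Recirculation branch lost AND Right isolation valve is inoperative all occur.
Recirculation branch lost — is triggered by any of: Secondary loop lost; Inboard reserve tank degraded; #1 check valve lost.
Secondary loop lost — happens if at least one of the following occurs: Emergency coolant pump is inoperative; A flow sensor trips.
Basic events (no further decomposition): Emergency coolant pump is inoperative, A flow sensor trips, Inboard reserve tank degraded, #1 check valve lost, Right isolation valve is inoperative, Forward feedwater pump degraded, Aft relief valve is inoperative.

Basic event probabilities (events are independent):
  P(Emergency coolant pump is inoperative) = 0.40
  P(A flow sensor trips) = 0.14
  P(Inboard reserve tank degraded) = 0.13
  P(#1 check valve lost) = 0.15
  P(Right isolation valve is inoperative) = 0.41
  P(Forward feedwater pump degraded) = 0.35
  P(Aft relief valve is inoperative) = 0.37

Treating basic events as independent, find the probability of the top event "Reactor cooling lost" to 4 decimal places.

P(Secondary loop lost) [OR] = 1 − (1−0.40) × (1−0.14) = 0.484000
P(Recirculation branch lost) [OR] = 1 − (1−0.484000) × (1−0.13) × (1−0.15) = 0.618418
P(Primary loop unavailable) [AND] = 0.618418 × 0.41 = 0.253551
P(Makeup line down) [AND] = 0.35 × 0.37 = 0.129500
P(Reactor cooling lost) [OR] = 1 − (1−0.253551) × (1−0.129500) = 0.350216
Rounded to 4 decimal places: P(Reactor cooling lost) ≈ 0.3502.

0.3502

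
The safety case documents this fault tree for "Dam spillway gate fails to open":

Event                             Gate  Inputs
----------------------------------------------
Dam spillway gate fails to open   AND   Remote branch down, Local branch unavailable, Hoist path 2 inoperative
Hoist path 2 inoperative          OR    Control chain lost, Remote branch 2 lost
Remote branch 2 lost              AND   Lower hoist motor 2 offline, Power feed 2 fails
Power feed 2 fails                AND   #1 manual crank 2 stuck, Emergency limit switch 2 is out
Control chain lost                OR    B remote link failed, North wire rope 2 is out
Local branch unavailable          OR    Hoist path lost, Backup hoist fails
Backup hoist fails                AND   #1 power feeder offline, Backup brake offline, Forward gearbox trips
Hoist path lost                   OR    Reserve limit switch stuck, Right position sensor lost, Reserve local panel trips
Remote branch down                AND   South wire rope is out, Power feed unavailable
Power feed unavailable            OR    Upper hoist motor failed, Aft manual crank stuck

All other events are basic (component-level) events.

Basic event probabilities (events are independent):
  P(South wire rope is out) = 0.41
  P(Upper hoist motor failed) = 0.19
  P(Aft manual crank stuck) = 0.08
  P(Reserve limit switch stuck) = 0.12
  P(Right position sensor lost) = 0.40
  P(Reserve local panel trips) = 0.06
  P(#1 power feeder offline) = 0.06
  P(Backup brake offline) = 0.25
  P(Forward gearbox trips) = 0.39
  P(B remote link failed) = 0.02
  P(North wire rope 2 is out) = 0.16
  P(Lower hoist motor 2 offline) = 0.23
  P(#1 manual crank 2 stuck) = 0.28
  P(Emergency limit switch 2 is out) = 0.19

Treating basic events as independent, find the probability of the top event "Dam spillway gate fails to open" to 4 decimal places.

P(Power feed unavailable) [OR] = 1 − (1−0.19) × (1−0.08) = 0.254800
P(Remote branch down) [AND] = 0.41 × 0.254800 = 0.104468
P(Hoist path lost) [OR] = 1 − (1−0.12) × (1−0.40) × (1−0.06) = 0.503680
P(Backup hoist fails) [AND] = 0.06 × 0.25 × 0.39 = 0.005850
P(Local branch unavailable) [OR] = 1 − (1−0.503680) × (1−0.005850) = 0.506583
P(Control chain lost) [OR] = 1 − (1−0.02) × (1−0.16) = 0.176800
P(Power feed 2 fails) [AND] = 0.28 × 0.19 = 0.053200
P(Remote branch 2 lost) [AND] = 0.23 × 0.053200 = 0.012236
P(Hoist path 2 inoperative) [OR] = 1 − (1−0.176800) × (1−0.012236) = 0.186873
P(Dam spillway gate fails to open) [AND] = 0.104468 × 0.506583 × 0.186873 = 0.009890
Rounded to 4 decimal places: P(Dam spillway gate fails to open) ≈ 0.0099.

0.0099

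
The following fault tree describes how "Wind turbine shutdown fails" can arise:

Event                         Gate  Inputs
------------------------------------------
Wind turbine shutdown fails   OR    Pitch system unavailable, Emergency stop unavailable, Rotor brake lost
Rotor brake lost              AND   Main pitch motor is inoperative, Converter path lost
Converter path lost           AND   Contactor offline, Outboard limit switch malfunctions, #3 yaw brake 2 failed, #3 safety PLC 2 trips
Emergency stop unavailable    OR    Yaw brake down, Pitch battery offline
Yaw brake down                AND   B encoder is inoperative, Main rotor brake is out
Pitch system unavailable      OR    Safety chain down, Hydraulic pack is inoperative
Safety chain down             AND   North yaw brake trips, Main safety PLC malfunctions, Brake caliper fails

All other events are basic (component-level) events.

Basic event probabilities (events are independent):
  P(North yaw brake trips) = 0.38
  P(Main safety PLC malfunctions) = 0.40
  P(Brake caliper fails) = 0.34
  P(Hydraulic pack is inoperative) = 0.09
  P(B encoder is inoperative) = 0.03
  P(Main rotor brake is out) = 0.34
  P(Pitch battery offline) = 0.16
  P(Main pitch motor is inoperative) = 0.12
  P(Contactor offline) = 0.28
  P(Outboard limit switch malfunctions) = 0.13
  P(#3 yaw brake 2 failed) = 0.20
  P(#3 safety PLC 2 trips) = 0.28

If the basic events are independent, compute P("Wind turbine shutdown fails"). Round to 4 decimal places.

0.2827

P(Safety chain down) [AND] = 0.38 × 0.40 × 0.34 = 0.051680
P(Pitch system unavailable) [OR] = 1 − (1−0.051680) × (1−0.09) = 0.137029
P(Yaw brake down) [AND] = 0.03 × 0.34 = 0.010200
P(Emergency stop unavailable) [OR] = 1 − (1−0.010200) × (1−0.16) = 0.168568
P(Converter path lost) [AND] = 0.28 × 0.13 × 0.20 × 0.28 = 0.002038
P(Rotor brake lost) [AND] = 0.12 × 0.002038 = 0.000245
P(Wind turbine shutdown fails) [OR] = 1 − (1−0.137029) × (1−0.168568) × (1−0.000245) = 0.282674
Rounded to 4 decimal places: P(Wind turbine shutdown fails) ≈ 0.2827.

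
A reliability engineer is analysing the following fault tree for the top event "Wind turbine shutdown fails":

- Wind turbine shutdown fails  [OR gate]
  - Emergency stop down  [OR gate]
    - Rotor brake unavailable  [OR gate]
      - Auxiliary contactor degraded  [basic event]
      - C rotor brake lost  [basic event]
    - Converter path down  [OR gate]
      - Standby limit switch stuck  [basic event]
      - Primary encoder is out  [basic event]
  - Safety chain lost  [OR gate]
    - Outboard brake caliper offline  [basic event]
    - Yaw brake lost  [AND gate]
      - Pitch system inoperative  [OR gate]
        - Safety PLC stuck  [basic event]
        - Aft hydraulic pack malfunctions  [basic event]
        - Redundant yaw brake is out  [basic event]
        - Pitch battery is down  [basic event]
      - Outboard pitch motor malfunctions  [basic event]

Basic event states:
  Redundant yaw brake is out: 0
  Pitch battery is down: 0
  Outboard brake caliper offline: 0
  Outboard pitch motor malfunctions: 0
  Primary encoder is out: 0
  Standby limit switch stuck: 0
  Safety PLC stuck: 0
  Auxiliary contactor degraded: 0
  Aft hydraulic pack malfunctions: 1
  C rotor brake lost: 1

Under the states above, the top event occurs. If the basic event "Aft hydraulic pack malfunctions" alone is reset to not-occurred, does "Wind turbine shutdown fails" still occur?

Yes

Counterfactual: set "Aft hydraulic pack malfunctions" to not occurred.
Rotor brake unavailable [OR]: Auxiliary contactor degraded=not, C rotor brake lost=occurs → at least one input occurs → occurs.
Converter path down [OR]: Standby limit switch stuck=not, Primary encoder is out=not → no input occurs → does not occur.
Emergency stop down [OR]: Rotor brake unavailable=occurs, Converter path down=not → at least one input occurs → occurs.
Pitch system inoperative [OR]: Safety PLC stuck=not, Aft hydraulic pack malfunctions=not, Redundant yaw brake is out=not, Pitch battery is down=not → no input occurs → does not occur.
Yaw brake lost [AND]: Pitch system inoperative=not, Outboard pitch motor malfunctions=not → not all inputs occur → does not occur.
Safety chain lost [OR]: Outboard brake caliper offline=not, Yaw brake lost=not → no input occurs → does not occur.
Wind turbine shutdown fails [OR]: Emergency stop down=occurs, Safety chain lost=not → at least one input occurs → occurs.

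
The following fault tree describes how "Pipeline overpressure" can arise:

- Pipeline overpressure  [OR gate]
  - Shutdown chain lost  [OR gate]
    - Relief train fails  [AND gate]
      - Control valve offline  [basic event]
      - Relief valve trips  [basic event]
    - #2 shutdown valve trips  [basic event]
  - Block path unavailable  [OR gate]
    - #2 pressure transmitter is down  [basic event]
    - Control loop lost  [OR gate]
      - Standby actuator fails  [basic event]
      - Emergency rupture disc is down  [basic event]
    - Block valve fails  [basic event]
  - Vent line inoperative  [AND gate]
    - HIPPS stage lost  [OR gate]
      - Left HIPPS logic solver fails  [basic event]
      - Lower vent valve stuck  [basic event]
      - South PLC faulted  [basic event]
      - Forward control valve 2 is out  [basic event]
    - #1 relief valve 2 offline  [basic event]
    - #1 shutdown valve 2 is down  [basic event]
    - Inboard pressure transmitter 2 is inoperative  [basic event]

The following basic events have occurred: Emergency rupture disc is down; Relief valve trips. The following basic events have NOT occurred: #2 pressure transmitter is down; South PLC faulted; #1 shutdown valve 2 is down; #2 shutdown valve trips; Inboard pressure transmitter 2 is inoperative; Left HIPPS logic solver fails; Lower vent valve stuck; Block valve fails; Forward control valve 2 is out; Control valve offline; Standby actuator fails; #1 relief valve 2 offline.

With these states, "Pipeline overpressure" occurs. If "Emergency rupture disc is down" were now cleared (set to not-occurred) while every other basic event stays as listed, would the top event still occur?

Counterfactual: set "Emergency rupture disc is down" to not occurred.
Relief train fails [AND]: Control valve offline=not, Relief valve trips=occurs → not all inputs occur → does not occur.
Shutdown chain lost [OR]: Relief train fails=not, #2 shutdown valve trips=not → no input occurs → does not occur.
Control loop lost [OR]: Standby actuator fails=not, Emergency rupture disc is down=not → no input occurs → does not occur.
Block path unavailable [OR]: #2 pressure transmitter is down=not, Control loop lost=not, Block valve fails=not → no input occurs → does not occur.
HIPPS stage lost [OR]: Left HIPPS logic solver fails=not, Lower vent valve stuck=not, South PLC faulted=not, Forward control valve 2 is out=not → no input occurs → does not occur.
Vent line inoperative [AND]: HIPPS stage lost=not, #1 relief valve 2 offline=not, #1 shutdown valve 2 is down=not, Inboard pressure transmitter 2 is inoperative=not → not all inputs occur → does not occur.
Pipeline overpressure [OR]: Shutdown chain lost=not, Block path unavailable=not, Vent line inoperative=not → no input occurs → does not occur.

No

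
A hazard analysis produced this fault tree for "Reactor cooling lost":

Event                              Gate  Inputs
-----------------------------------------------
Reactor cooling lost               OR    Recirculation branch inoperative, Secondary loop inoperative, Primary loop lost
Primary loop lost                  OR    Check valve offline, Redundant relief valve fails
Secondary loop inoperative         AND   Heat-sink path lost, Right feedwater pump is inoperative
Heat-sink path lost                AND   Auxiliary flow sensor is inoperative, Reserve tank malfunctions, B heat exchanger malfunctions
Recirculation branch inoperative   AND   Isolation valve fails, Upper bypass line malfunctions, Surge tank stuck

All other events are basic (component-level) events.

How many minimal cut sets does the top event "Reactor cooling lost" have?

4

Recirculation branch inoperative [AND]: one cut set from each child combined → 1 × 1 × 1 = 1 cut set(s).
Heat-sink path lost [AND]: one cut set from each child combined → 1 × 1 × 1 = 1 cut set(s).
Secondary loop inoperative [AND]: one cut set from each child combined → 1 × 1 = 1 cut set(s).
Primary loop lost [OR]: union of children's cut sets → 2 cut set(s).
Reactor cooling lost [OR]: union of children's cut sets → 4 cut set(s).
Minimal cut sets: {Isolation valve fails, Surge tank stuck, Upper bypass line malfunctions}; {Auxiliary flow sensor is inoperative, B heat exchanger malfunctions, Reserve tank malfunctions, Right feedwater pump is inoperative}; {Check valve offline}; {Redundant relief valve fails}.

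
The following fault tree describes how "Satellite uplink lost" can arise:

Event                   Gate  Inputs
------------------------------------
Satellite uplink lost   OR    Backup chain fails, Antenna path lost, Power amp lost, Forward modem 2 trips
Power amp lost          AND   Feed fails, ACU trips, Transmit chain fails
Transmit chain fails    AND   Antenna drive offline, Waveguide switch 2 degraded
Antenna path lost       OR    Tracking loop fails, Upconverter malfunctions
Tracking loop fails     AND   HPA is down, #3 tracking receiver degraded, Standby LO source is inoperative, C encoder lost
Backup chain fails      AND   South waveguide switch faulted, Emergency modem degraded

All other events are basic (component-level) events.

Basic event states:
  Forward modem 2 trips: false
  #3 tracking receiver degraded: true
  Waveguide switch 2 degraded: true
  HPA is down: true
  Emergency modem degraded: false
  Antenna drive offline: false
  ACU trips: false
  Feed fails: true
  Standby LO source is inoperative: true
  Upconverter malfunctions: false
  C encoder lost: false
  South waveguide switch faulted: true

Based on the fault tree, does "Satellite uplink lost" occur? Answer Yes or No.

No

Backup chain fails [AND]: South waveguide switch faulted=occurs, Emergency modem degraded=not → not all inputs occur → does not occur.
Tracking loop fails [AND]: HPA is down=occurs, #3 tracking receiver degraded=occurs, Standby LO source is inoperative=occurs, C encoder lost=not → not all inputs occur → does not occur.
Antenna path lost [OR]: Tracking loop fails=not, Upconverter malfunctions=not → no input occurs → does not occur.
Transmit chain fails [AND]: Antenna drive offline=not, Waveguide switch 2 degraded=occurs → not all inputs occur → does not occur.
Power amp lost [AND]: Feed fails=occurs, ACU trips=not, Transmit chain fails=not → not all inputs occur → does not occur.
Satellite uplink lost [OR]: Backup chain fails=not, Antenna path lost=not, Power amp lost=not, Forward modem 2 trips=not → no input occurs → does not occur.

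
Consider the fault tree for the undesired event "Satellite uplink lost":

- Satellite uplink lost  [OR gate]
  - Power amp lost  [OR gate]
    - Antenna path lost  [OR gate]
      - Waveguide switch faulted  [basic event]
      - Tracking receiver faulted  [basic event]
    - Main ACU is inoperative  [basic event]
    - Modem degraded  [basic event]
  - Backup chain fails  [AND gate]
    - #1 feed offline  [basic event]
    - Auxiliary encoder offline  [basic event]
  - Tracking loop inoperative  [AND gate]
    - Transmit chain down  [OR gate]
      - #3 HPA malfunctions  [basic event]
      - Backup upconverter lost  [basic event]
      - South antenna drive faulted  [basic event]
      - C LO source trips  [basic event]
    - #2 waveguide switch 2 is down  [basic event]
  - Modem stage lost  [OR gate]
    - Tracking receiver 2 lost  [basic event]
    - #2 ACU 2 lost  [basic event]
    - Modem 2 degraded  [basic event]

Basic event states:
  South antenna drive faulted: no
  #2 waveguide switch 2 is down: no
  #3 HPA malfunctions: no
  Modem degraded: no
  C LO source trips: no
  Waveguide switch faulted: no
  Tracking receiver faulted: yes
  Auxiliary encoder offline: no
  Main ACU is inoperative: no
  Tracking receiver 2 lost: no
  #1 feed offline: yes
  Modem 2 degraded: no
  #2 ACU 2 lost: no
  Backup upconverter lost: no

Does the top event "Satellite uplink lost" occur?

Antenna path lost [OR]: Waveguide switch faulted=not, Tracking receiver faulted=occurs → at least one input occurs → occurs.
Power amp lost [OR]: Antenna path lost=occurs, Main ACU is inoperative=not, Modem degraded=not → at least one input occurs → occurs.
Backup chain fails [AND]: #1 feed offline=occurs, Auxiliary encoder offline=not → not all inputs occur → does not occur.
Transmit chain down [OR]: #3 HPA malfunctions=not, Backup upconverter lost=not, South antenna drive faulted=not, C LO source trips=not → no input occurs → does not occur.
Tracking loop inoperative [AND]: Transmit chain down=not, #2 waveguide switch 2 is down=not → not all inputs occur → does not occur.
Modem stage lost [OR]: Tracking receiver 2 lost=not, #2 ACU 2 lost=not, Modem 2 degraded=not → no input occurs → does not occur.
Satellite uplink lost [OR]: Power amp lost=occurs, Backup chain fails=not, Tracking loop inoperative=not, Modem stage lost=not → at least one input occurs → occurs.

Yes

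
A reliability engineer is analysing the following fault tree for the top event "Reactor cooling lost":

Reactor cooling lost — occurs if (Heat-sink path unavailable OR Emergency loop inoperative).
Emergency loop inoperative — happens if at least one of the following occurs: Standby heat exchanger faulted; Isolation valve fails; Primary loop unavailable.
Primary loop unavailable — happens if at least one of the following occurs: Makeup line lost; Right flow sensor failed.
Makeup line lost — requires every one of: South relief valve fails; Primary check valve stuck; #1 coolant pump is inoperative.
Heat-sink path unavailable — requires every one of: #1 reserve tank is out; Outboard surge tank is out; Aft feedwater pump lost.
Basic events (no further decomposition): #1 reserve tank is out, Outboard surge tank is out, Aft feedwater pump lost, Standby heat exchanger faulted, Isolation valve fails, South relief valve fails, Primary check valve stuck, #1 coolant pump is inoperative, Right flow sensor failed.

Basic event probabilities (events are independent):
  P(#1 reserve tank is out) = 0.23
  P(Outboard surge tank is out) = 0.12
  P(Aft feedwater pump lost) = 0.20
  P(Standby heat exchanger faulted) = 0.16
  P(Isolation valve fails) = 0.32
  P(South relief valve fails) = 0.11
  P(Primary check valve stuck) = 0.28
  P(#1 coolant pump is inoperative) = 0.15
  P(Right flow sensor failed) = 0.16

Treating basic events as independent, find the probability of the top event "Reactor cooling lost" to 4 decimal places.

0.5250

P(Heat-sink path unavailable) [AND] = 0.23 × 0.12 × 0.20 = 0.005520
P(Makeup line lost) [AND] = 0.11 × 0.28 × 0.15 = 0.004620
P(Primary loop unavailable) [OR] = 1 − (1−0.004620) × (1−0.16) = 0.163881
P(Emergency loop inoperative) [OR] = 1 − (1−0.16) × (1−0.32) × (1−0.163881) = 0.522409
P(Reactor cooling lost) [OR] = 1 − (1−0.005520) × (1−0.522409) = 0.525045
Rounded to 4 decimal places: P(Reactor cooling lost) ≈ 0.5250.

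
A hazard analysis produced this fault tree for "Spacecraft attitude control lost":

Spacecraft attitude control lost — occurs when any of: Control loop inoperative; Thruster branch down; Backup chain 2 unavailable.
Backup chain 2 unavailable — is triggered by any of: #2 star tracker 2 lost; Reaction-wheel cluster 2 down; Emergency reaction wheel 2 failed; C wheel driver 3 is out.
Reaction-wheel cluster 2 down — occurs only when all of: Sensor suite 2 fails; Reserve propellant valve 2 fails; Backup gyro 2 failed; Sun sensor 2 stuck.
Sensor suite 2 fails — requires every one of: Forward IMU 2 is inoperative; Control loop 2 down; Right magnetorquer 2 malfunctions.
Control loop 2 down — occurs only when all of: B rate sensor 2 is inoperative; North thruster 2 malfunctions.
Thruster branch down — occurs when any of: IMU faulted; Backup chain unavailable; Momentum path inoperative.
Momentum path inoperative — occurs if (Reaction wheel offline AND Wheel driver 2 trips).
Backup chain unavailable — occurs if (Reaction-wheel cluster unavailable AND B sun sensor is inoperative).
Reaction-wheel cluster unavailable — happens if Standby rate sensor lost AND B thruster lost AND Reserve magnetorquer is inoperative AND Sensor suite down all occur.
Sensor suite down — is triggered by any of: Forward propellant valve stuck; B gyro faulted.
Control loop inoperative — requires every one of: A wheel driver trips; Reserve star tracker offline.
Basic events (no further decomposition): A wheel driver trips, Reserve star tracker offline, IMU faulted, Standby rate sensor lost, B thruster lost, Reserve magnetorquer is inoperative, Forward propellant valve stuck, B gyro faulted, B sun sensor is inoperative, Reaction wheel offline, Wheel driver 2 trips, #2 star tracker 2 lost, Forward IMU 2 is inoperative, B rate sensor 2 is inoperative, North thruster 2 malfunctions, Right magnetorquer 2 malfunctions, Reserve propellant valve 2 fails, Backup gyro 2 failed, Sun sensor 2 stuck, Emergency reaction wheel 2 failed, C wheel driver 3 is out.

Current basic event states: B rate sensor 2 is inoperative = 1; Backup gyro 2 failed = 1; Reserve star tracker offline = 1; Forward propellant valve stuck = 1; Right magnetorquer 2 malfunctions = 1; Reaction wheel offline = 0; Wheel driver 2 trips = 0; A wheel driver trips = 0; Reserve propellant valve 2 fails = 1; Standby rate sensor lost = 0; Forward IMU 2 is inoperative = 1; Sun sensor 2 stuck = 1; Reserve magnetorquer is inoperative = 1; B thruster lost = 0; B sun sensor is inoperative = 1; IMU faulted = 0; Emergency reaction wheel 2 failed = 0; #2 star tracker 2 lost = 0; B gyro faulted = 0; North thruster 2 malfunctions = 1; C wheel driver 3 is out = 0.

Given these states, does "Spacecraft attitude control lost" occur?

Control loop inoperative [AND]: A wheel driver trips=not, Reserve star tracker offline=occurs → not all inputs occur → does not occur.
Sensor suite down [OR]: Forward propellant valve stuck=occurs, B gyro faulted=not → at least one input occurs → occurs.
Reaction-wheel cluster unavailable [AND]: Standby rate sensor lost=not, B thruster lost=not, Reserve magnetorquer is inoperative=occurs, Sensor suite down=occurs → not all inputs occur → does not occur.
Backup chain unavailable [AND]: Reaction-wheel cluster unavailable=not, B sun sensor is inoperative=occurs → not all inputs occur → does not occur.
Momentum path inoperative [AND]: Reaction wheel offline=not, Wheel driver 2 trips=not → not all inputs occur → does not occur.
Thruster branch down [OR]: IMU faulted=not, Backup chain unavailable=not, Momentum path inoperative=not → no input occurs → does not occur.
Control loop 2 down [AND]: B rate sensor 2 is inoperative=occurs, North thruster 2 malfunctions=occurs → all inputs occur → occurs.
Sensor suite 2 fails [AND]: Forward IMU 2 is inoperative=occurs, Control loop 2 down=occurs, Right magnetorquer 2 malfunctions=occurs → all inputs occur → occurs.
Reaction-wheel cluster 2 down [AND]: Sensor suite 2 fails=occurs, Reserve propellant valve 2 fails=occurs, Backup gyro 2 failed=occurs, Sun sensor 2 stuck=occurs → all inputs occur → occurs.
Backup chain 2 unavailable [OR]: #2 star tracker 2 lost=not, Reaction-wheel cluster 2 down=occurs, Emergency reaction wheel 2 failed=not, C wheel driver 3 is out=not → at least one input occurs → occurs.
Spacecraft attitude control lost [OR]: Control loop inoperative=not, Thruster branch down=not, Backup chain 2 unavailable=occurs → at least one input occurs → occurs.

Yes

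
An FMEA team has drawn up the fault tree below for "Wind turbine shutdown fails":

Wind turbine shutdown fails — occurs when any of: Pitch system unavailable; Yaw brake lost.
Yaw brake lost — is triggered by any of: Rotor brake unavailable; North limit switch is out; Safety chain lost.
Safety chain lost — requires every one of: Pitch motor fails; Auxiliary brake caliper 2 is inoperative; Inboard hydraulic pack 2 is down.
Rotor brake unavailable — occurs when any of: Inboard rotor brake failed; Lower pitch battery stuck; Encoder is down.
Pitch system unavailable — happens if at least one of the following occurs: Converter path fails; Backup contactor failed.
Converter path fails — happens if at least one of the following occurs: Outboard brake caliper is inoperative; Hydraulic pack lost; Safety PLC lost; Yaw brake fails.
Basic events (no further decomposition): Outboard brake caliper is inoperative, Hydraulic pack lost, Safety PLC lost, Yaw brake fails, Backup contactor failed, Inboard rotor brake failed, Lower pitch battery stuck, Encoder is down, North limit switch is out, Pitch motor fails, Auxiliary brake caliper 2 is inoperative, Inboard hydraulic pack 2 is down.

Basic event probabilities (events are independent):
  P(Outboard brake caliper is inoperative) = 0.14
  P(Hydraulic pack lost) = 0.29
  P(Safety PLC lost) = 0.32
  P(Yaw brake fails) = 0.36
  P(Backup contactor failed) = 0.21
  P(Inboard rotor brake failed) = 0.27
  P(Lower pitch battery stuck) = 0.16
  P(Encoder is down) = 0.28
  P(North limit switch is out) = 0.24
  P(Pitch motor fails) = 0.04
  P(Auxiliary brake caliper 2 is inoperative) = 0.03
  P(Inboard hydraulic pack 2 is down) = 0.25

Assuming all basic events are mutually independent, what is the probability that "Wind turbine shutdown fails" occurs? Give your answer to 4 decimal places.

0.9296

P(Converter path fails) [OR] = 1 − (1−0.14) × (1−0.29) × (1−0.32) × (1−0.36) = 0.734267
P(Pitch system unavailable) [OR] = 1 − (1−0.734267) × (1−0.21) = 0.790071
P(Rotor brake unavailable) [OR] = 1 − (1−0.27) × (1−0.16) × (1−0.28) = 0.558496
P(Safety chain lost) [AND] = 0.04 × 0.03 × 0.25 = 0.000300
P(Yaw brake lost) [OR] = 1 − (1−0.558496) × (1−0.24) × (1−0.000300) = 0.664558
P(Wind turbine shutdown fails) [OR] = 1 − (1−0.790071) × (1−0.664558) = 0.929581
Rounded to 4 decimal places: P(Wind turbine shutdown fails) ≈ 0.9296.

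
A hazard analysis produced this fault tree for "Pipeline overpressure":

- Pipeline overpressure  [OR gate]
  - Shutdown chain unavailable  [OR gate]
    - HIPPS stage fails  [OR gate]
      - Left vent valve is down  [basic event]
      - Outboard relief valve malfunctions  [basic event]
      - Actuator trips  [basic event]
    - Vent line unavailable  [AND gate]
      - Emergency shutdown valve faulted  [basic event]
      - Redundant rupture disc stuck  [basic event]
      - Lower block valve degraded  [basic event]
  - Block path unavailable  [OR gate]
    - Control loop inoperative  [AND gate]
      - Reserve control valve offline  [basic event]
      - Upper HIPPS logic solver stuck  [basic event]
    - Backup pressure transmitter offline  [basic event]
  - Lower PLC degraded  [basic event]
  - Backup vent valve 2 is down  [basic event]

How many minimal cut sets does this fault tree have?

8

HIPPS stage fails [OR]: union of children's cut sets → 3 cut set(s).
Vent line unavailable [AND]: one cut set from each child combined → 1 × 1 × 1 = 1 cut set(s).
Shutdown chain unavailable [OR]: union of children's cut sets → 4 cut set(s).
Control loop inoperative [AND]: one cut set from each child combined → 1 × 1 = 1 cut set(s).
Block path unavailable [OR]: union of children's cut sets → 2 cut set(s).
Pipeline overpressure [OR]: union of children's cut sets → 8 cut set(s).
Minimal cut sets: {Left vent valve is down}; {Outboard relief valve malfunctions}; {Actuator trips}; {Emergency shutdown valve faulted, Lower block valve degraded, Redundant rupture disc stuck}; {Reserve control valve offline, Upper HIPPS logic solver stuck}; {Backup pressure transmitter offline}; {Lower PLC degraded}; {Backup vent valve 2 is down}.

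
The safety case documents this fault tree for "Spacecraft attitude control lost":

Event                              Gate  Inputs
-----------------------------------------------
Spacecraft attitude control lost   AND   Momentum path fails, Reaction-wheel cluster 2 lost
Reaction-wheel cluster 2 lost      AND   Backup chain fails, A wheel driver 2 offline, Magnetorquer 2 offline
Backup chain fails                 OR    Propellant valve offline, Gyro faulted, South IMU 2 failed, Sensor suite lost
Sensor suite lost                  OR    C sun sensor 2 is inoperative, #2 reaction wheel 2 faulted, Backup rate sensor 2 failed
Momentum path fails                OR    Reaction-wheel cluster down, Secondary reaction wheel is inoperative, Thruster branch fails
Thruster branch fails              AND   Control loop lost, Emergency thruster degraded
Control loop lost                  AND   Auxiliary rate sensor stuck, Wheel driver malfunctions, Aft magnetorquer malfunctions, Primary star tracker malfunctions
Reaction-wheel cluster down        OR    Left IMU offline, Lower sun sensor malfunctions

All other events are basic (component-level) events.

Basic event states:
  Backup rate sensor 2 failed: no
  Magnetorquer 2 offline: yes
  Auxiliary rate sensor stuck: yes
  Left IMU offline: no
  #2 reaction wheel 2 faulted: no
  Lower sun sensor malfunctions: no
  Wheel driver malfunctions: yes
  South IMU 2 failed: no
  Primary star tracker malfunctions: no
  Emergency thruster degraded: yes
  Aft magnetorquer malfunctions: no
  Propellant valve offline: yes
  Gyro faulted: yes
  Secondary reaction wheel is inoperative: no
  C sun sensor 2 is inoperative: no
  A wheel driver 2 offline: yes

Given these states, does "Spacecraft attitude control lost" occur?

No

Reaction-wheel cluster down [OR]: Left IMU offline=not, Lower sun sensor malfunctions=not → no input occurs → does not occur.
Control loop lost [AND]: Auxiliary rate sensor stuck=occurs, Wheel driver malfunctions=occurs, Aft magnetorquer malfunctions=not, Primary star tracker malfunctions=not → not all inputs occur → does not occur.
Thruster branch fails [AND]: Control loop lost=not, Emergency thruster degraded=occurs → not all inputs occur → does not occur.
Momentum path fails [OR]: Reaction-wheel cluster down=not, Secondary reaction wheel is inoperative=not, Thruster branch fails=not → no input occurs → does not occur.
Sensor suite lost [OR]: C sun sensor 2 is inoperative=not, #2 reaction wheel 2 faulted=not, Backup rate sensor 2 failed=not → no input occurs → does not occur.
Backup chain fails [OR]: Propellant valve offline=occurs, Gyro faulted=occurs, South IMU 2 failed=not, Sensor suite lost=not → at least one input occurs → occurs.
Reaction-wheel cluster 2 lost [AND]: Backup chain fails=occurs, A wheel driver 2 offline=occurs, Magnetorquer 2 offline=occurs → all inputs occur → occurs.
Spacecraft attitude control lost [AND]: Momentum path fails=not, Reaction-wheel cluster 2 lost=occurs → not all inputs occur → does not occur.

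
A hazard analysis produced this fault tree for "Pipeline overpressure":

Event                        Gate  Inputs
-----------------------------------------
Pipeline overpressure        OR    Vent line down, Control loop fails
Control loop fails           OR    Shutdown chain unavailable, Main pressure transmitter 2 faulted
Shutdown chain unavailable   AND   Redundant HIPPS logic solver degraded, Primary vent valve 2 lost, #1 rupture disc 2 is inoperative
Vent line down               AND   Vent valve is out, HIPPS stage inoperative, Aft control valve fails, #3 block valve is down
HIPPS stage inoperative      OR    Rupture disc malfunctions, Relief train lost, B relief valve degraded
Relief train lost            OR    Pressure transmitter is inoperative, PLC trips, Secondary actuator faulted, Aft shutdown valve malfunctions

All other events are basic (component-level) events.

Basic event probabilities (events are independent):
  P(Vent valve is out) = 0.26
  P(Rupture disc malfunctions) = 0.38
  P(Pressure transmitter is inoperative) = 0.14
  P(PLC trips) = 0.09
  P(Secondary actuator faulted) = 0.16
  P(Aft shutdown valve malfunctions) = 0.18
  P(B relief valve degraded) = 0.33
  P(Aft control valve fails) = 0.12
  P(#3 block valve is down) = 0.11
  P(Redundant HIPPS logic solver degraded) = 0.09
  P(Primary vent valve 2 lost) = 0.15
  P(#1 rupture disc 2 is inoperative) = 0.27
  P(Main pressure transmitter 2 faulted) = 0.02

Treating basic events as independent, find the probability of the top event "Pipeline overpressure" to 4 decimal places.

0.0262

P(Relief train lost) [OR] = 1 − (1−0.14) × (1−0.09) × (1−0.16) × (1−0.18) = 0.460945
P(HIPPS stage inoperative) [OR] = 1 − (1−0.38) × (1−0.460945) × (1−0.33) = 0.776077
P(Vent line down) [AND] = 0.26 × 0.776077 × 0.12 × 0.11 = 0.002663
P(Shutdown chain unavailable) [AND] = 0.09 × 0.15 × 0.27 = 0.003645
P(Control loop fails) [OR] = 1 − (1−0.003645) × (1−0.02) = 0.023572
P(Pipeline overpressure) [OR] = 1 − (1−0.002663) × (1−0.023572) = 0.026172
Rounded to 4 decimal places: P(Pipeline overpressure) ≈ 0.0262.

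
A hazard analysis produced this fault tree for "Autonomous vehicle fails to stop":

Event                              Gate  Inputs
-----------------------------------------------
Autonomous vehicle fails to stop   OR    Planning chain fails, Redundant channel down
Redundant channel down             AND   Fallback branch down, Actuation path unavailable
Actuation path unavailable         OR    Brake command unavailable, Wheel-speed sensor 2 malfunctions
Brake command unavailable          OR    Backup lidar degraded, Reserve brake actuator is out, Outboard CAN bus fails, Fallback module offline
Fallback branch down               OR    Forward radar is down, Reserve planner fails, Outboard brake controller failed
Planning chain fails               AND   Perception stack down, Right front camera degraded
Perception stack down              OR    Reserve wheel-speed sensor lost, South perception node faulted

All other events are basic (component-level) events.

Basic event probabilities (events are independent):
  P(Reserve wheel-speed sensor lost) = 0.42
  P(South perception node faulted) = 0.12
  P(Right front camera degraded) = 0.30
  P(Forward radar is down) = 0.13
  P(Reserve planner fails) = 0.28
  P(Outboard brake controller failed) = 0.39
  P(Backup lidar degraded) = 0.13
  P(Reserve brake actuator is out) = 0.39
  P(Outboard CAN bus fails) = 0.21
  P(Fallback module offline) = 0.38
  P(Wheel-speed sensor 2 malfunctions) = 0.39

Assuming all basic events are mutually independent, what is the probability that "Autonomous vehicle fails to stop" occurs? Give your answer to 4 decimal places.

0.5904

P(Perception stack down) [OR] = 1 − (1−0.42) × (1−0.12) = 0.489600
P(Planning chain fails) [AND] = 0.489600 × 0.30 = 0.146880
P(Fallback branch down) [OR] = 1 − (1−0.13) × (1−0.28) × (1−0.39) = 0.617896
P(Brake command unavailable) [OR] = 1 − (1−0.13) × (1−0.39) × (1−0.21) × (1−0.38) = 0.740063
P(Actuation path unavailable) [OR] = 1 − (1−0.740063) × (1−0.39) = 0.841438
P(Redundant channel down) [AND] = 0.617896 × 0.841438 = 0.519921
P(Autonomous vehicle fails to stop) [OR] = 1 − (1−0.146880) × (1−0.519921) = 0.590435
Rounded to 4 decimal places: P(Autonomous vehicle fails to stop) ≈ 0.5904.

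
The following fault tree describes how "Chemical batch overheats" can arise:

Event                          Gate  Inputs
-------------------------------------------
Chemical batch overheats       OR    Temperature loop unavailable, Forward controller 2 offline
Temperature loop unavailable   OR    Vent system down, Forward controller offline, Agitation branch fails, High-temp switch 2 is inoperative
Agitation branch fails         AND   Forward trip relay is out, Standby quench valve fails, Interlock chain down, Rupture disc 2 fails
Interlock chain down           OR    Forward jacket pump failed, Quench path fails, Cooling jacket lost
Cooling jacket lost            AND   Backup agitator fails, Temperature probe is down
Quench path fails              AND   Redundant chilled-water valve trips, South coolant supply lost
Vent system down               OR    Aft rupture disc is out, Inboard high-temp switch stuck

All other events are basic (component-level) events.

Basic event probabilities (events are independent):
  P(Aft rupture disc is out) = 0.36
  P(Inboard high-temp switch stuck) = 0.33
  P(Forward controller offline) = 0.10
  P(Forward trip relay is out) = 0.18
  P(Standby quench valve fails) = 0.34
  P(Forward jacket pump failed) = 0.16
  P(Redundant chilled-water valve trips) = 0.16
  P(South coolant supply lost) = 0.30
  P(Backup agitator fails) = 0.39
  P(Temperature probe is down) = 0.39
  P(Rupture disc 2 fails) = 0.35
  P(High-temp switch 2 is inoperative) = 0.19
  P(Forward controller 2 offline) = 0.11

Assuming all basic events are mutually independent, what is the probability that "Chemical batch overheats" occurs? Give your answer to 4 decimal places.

P(Vent system down) [OR] = 1 − (1−0.36) × (1−0.33) = 0.571200
P(Quench path fails) [AND] = 0.16 × 0.30 = 0.048000
P(Cooling jacket lost) [AND] = 0.39 × 0.39 = 0.152100
P(Interlock chain down) [OR] = 1 − (1−0.16) × (1−0.048000) × (1−0.152100) = 0.321951
P(Agitation branch fails) [AND] = 0.18 × 0.34 × 0.321951 × 0.35 = 0.006896
P(Temperature loop unavailable) [OR] = 1 − (1−0.571200) × (1−0.10) × (1−0.006896) × (1−0.19) = 0.689560
P(Chemical batch overheats) [OR] = 1 − (1−0.689560) × (1−0.11) = 0.723708
Rounded to 4 decimal places: P(Chemical batch overheats) ≈ 0.7237.

0.7237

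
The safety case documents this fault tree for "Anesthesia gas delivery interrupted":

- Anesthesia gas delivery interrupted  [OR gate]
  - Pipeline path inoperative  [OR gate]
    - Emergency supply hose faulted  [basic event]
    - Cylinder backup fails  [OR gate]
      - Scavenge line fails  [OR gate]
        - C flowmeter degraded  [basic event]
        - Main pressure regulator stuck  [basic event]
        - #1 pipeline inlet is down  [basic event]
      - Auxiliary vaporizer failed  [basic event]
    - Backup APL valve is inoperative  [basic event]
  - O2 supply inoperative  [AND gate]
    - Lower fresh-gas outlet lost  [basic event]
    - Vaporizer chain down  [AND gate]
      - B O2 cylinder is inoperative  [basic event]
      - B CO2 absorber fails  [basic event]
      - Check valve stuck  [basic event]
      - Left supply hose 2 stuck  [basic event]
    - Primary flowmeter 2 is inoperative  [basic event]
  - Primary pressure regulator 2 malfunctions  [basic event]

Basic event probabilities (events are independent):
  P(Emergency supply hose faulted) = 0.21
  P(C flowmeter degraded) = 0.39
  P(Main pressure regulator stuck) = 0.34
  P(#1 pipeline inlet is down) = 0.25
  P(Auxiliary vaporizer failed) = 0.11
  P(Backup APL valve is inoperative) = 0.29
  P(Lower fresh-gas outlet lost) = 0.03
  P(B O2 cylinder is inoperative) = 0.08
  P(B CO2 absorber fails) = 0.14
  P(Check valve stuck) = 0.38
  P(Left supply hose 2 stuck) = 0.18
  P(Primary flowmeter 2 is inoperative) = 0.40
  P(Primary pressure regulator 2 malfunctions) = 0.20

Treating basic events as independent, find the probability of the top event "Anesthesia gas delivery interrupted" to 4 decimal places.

0.8794

P(Scavenge line fails) [OR] = 1 − (1−0.39) × (1−0.34) × (1−0.25) = 0.698050
P(Cylinder backup fails) [OR] = 1 − (1−0.698050) × (1−0.11) = 0.731265
P(Pipeline path inoperative) [OR] = 1 − (1−0.21) × (1−0.731265) × (1−0.29) = 0.849267
P(Vaporizer chain down) [AND] = 0.08 × 0.14 × 0.38 × 0.18 = 0.000766
P(O2 supply inoperative) [AND] = 0.03 × 0.000766 × 0.40 = 0.000009
P(Anesthesia gas delivery interrupted) [OR] = 1 − (1−0.849267) × (1−0.000009) × (1−0.20) = 0.879415
Rounded to 4 decimal places: P(Anesthesia gas delivery interrupted) ≈ 0.8794.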